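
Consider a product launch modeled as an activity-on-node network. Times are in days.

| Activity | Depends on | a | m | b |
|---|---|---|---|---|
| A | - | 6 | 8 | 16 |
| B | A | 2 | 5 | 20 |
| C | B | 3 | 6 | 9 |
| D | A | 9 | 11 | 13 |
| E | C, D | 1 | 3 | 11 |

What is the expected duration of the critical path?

26 days

te_A = (6 + 4·8 + 16)/6 = 54/6 = 9
te_B = (2 + 4·5 + 20)/6 = 42/6 = 7
te_C = (3 + 4·6 + 9)/6 = 36/6 = 6
te_D = (9 + 4·11 + 13)/6 = 66/6 = 11
te_E = (1 + 4·3 + 11)/6 = 24/6 = 4

Forward pass:
ES_A = 0; EF_A = 9
ES_B = 9; EF_B = 9+7 = 16
ES_C = 16; EF_C = 16+6 = 22
ES_D = 9; EF_D = 9+11 = 20
ES_E = max(EF_C=22, EF_D=20) = 22; EF_E = 22+4 = 26
Expected project duration μ = 26 days. Critical path: A → B → C → E.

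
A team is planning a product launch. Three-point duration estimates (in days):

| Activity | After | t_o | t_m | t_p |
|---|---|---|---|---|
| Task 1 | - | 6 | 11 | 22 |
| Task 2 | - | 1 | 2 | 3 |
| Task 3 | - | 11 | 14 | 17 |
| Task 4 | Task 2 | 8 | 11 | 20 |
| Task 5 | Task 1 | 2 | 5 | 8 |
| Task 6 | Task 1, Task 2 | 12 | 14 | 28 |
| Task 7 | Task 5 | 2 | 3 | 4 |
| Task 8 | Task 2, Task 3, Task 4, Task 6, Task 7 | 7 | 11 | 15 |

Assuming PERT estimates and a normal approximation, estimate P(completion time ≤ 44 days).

te_Task 1 = (6 + 4·11 + 22)/6 = 72/6 = 12; σ²_Task 1 = ((22−6)/6)² = 7.111
te_Task 2 = (1 + 4·2 + 3)/6 = 12/6 = 2; σ²_Task 2 = ((3−1)/6)² = 0.111
te_Task 3 = (11 + 4·14 + 17)/6 = 84/6 = 14; σ²_Task 3 = ((17−11)/6)² = 1.000
te_Task 4 = (8 + 4·11 + 20)/6 = 72/6 = 12; σ²_Task 4 = ((20−8)/6)² = 4.000
te_Task 5 = (2 + 4·5 + 8)/6 = 30/6 = 5; σ²_Task 5 = ((8−2)/6)² = 1.000
te_Task 6 = (12 + 4·14 + 28)/6 = 96/6 = 16; σ²_Task 6 = ((28−12)/6)² = 7.111
te_Task 7 = (2 + 4·3 + 4)/6 = 18/6 = 3; σ²_Task 7 = ((4−2)/6)² = 0.111
te_Task 8 = (7 + 4·11 + 15)/6 = 66/6 = 11; σ²_Task 8 = ((15−7)/6)² = 1.778

Forward pass:
ES_Task 1 = 0; EF_Task 1 = 12
ES_Task 2 = 0; EF_Task 2 = 2
ES_Task 3 = 0; EF_Task 3 = 14
ES_Task 4 = 2; EF_Task 4 = 2+12 = 14
ES_Task 5 = 12; EF_Task 5 = 12+5 = 17
ES_Task 6 = max(EF_Task 1=12, EF_Task 2=2) = 12; EF_Task 6 = 12+16 = 28
ES_Task 7 = 17; EF_Task 7 = 17+3 = 20
ES_Task 8 = max(EF_Task 2=2, EF_Task 3=14, EF_Task 4=14, EF_Task 6=28, EF_Task 7=20) = 28; EF_Task 8 = 28+11 = 39
Expected project duration μ = 39 days. Critical path: Task 1 → Task 6 → Task 8.

Variance along critical path = 7.111 + 7.111 + 1.778 = 16.000; σ = √16.000 = 4.000 days.
Z = (44 − 39) / 4.000 = 1.250
P(T ≤ 44) = Φ(1.250) ≈ 0.894

0.894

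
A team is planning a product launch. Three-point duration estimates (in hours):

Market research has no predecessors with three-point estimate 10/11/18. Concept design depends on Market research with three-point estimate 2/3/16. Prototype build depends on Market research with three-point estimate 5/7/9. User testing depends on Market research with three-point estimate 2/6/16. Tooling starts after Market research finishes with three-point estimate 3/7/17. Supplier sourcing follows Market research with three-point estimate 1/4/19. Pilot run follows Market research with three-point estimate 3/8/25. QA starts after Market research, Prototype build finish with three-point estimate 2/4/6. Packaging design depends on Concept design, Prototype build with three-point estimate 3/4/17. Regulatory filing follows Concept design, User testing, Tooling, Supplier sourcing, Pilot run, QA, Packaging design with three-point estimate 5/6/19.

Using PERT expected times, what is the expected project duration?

te_Market research = (10 + 4·11 + 18)/6 = 72/6 = 12
te_Concept design = (2 + 4·3 + 16)/6 = 30/6 = 5
te_Prototype build = (5 + 4·7 + 9)/6 = 42/6 = 7
te_User testing = (2 + 4·6 + 16)/6 = 42/6 = 7
te_Tooling = (3 + 4·7 + 17)/6 = 48/6 = 8
te_Supplier sourcing = (1 + 4·4 + 19)/6 = 36/6 = 6
te_Pilot run = (3 + 4·8 + 25)/6 = 60/6 = 10
te_QA = (2 + 4·4 + 6)/6 = 24/6 = 4
te_Packaging design = (3 + 4·4 + 17)/6 = 36/6 = 6
te_Regulatory filing = (5 + 4·6 + 19)/6 = 48/6 = 8

Forward pass:
ES_Market research = 0; EF_Market research = 12
ES_Concept design = 12; EF_Concept design = 12+5 = 17
ES_Prototype build = 12; EF_Prototype build = 12+7 = 19
ES_User testing = 12; EF_User testing = 12+7 = 19
ES_Tooling = 12; EF_Tooling = 12+8 = 20
ES_Supplier sourcing = 12; EF_Supplier sourcing = 12+6 = 18
ES_Pilot run = 12; EF_Pilot run = 12+10 = 22
ES_QA = max(EF_Market research=12, EF_Prototype build=19) = 19; EF_QA = 19+4 = 23
ES_Packaging design = max(EF_Concept design=17, EF_Prototype build=19) = 19; EF_Packaging design = 19+6 = 25
ES_Regulatory filing = max(EF_Concept design=17, EF_User testing=19, EF_Tooling=20, EF_Supplier sourcing=18, EF_Pilot run=22, EF_QA=23, EF_Packaging design=25) = 25; EF_Regulatory filing = 25+8 = 33
Expected project duration μ = 33 hours. Critical path: Market research → Prototype build → Packaging design → Regulatory filing.

33 hours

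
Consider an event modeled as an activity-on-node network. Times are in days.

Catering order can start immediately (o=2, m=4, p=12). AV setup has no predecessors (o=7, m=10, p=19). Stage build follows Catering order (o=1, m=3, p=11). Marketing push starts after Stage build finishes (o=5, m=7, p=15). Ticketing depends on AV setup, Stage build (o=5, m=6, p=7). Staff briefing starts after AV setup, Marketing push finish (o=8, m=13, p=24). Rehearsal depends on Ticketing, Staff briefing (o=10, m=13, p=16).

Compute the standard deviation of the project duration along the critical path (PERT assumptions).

te_Catering order = (2 + 4·4 + 12)/6 = 30/6 = 5; σ²_Catering order = ((12−2)/6)² = 2.778
te_AV setup = (7 + 4·10 + 19)/6 = 66/6 = 11; σ²_AV setup = ((19−7)/6)² = 4.000
te_Stage build = (1 + 4·3 + 11)/6 = 24/6 = 4; σ²_Stage build = ((11−1)/6)² = 2.778
te_Marketing push = (5 + 4·7 + 15)/6 = 48/6 = 8; σ²_Marketing push = ((15−5)/6)² = 2.778
te_Ticketing = (5 + 4·6 + 7)/6 = 36/6 = 6; σ²_Ticketing = ((7−5)/6)² = 0.111
te_Staff briefing = (8 + 4·13 + 24)/6 = 84/6 = 14; σ²_Staff briefing = ((24−8)/6)² = 7.111
te_Rehearsal = (10 + 4·13 + 16)/6 = 78/6 = 13; σ²_Rehearsal = ((16−10)/6)² = 1.000

Forward pass:
ES_Catering order = 0; EF_Catering order = 5
ES_AV setup = 0; EF_AV setup = 11
ES_Stage build = 5; EF_Stage build = 5+4 = 9
ES_Marketing push = 9; EF_Marketing push = 9+8 = 17
ES_Ticketing = max(EF_AV setup=11, EF_Stage build=9) = 11; EF_Ticketing = 11+6 = 17
ES_Staff briefing = max(EF_AV setup=11, EF_Marketing push=17) = 17; EF_Staff briefing = 17+14 = 31
ES_Rehearsal = max(EF_Ticketing=17, EF_Staff briefing=31) = 31; EF_Rehearsal = 31+13 = 44
Expected project duration μ = 44 days. Critical path: Catering order → Stage build → Marketing push → Staff briefing → Rehearsal.

Variance along critical path = 2.778 + 2.778 + 2.778 + 7.111 + 1.000 = 16.444
σ = √16.444 = 4.055 days

4.06 days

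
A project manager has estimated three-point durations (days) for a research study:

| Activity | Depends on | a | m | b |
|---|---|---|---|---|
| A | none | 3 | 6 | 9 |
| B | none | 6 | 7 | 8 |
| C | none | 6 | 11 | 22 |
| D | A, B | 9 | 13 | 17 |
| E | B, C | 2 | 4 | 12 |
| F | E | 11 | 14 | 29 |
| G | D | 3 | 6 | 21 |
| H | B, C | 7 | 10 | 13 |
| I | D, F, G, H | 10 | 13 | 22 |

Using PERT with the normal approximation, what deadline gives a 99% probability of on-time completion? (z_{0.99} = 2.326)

te_A = (3 + 4·6 + 9)/6 = 36/6 = 6; σ²_A = ((9−3)/6)² = 1.000
te_B = (6 + 4·7 + 8)/6 = 42/6 = 7; σ²_B = ((8−6)/6)² = 0.111
te_C = (6 + 4·11 + 22)/6 = 72/6 = 12; σ²_C = ((22−6)/6)² = 7.111
te_D = (9 + 4·13 + 17)/6 = 78/6 = 13; σ²_D = ((17−9)/6)² = 1.778
te_E = (2 + 4·4 + 12)/6 = 30/6 = 5; σ²_E = ((12−2)/6)² = 2.778
te_F = (11 + 4·14 + 29)/6 = 96/6 = 16; σ²_F = ((29−11)/6)² = 9.000
te_G = (3 + 4·6 + 21)/6 = 48/6 = 8; σ²_G = ((21−3)/6)² = 9.000
te_H = (7 + 4·10 + 13)/6 = 60/6 = 10; σ²_H = ((13−7)/6)² = 1.000
te_I = (10 + 4·13 + 22)/6 = 84/6 = 14; σ²_I = ((22−10)/6)² = 4.000

Forward pass:
ES_A = 0; EF_A = 6
ES_B = 0; EF_B = 7
ES_C = 0; EF_C = 12
ES_D = max(EF_A=6, EF_B=7) = 7; EF_D = 7+13 = 20
ES_E = max(EF_B=7, EF_C=12) = 12; EF_E = 12+5 = 17
ES_F = 17; EF_F = 17+16 = 33
ES_G = 20; EF_G = 20+8 = 28
ES_H = max(EF_B=7, EF_C=12) = 12; EF_H = 12+10 = 22
ES_I = max(EF_D=20, EF_F=33, EF_G=28, EF_H=22) = 33; EF_I = 33+14 = 47
Expected project duration μ = 47 days. Critical path: C → E → F → I.

Variance along critical path = 7.111 + 2.778 + 9.000 + 4.000 = 22.889; σ = 4.784 days.
D = μ + z·σ = 47 + 2.326·4.784 = 58.1 days

58.1 days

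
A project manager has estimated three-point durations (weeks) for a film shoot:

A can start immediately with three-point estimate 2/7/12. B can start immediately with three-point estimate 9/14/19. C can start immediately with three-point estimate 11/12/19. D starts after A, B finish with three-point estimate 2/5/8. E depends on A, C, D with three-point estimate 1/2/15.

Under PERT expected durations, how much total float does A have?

7 weeks

te_A = (2 + 4·7 + 12)/6 = 42/6 = 7
te_B = (9 + 4·14 + 19)/6 = 84/6 = 14
te_C = (11 + 4·12 + 19)/6 = 78/6 = 13
te_D = (2 + 4·5 + 8)/6 = 30/6 = 5
te_E = (1 + 4·2 + 15)/6 = 24/6 = 4

Forward pass:
ES_A = 0; EF_A = 7
ES_B = 0; EF_B = 14
ES_C = 0; EF_C = 13
ES_D = max(EF_A=7, EF_B=14) = 14; EF_D = 14+5 = 19
ES_E = max(EF_A=7, EF_C=13, EF_D=19) = 19; EF_E = 19+4 = 23
Expected project duration μ = 23 weeks. Critical path: B → D → E.

Backward pass:
LF_E = 23; LS_E = 23−4 = 19
LF_D = LS_E = 19; LS_D = 19−5 = 14
LF_C = LS_E = 19; LS_C = 19−13 = 6
LF_B = LS_D = 14; LS_B = 14−14 = 0
LF_A = min(LS_D=14, LS_E=19) = 14; LS_A = 14−7 = 7
Slack_A = LS_A − ES_A = 7 − 0 = 7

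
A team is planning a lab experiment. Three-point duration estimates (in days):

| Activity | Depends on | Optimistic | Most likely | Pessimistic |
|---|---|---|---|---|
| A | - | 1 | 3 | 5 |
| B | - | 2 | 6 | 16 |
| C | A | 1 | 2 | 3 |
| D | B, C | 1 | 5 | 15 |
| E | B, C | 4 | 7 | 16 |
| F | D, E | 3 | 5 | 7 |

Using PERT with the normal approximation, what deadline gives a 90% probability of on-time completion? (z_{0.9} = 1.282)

24.0 days

te_A = (1 + 4·3 + 5)/6 = 18/6 = 3; σ²_A = ((5−1)/6)² = 0.444
te_B = (2 + 4·6 + 16)/6 = 42/6 = 7; σ²_B = ((16−2)/6)² = 5.444
te_C = (1 + 4·2 + 3)/6 = 12/6 = 2; σ²_C = ((3−1)/6)² = 0.111
te_D = (1 + 4·5 + 15)/6 = 36/6 = 6; σ²_D = ((15−1)/6)² = 5.444
te_E = (4 + 4·7 + 16)/6 = 48/6 = 8; σ²_E = ((16−4)/6)² = 4.000
te_F = (3 + 4·5 + 7)/6 = 30/6 = 5; σ²_F = ((7−3)/6)² = 0.444

Forward pass:
ES_A = 0; EF_A = 3
ES_B = 0; EF_B = 7
ES_C = 3; EF_C = 3+2 = 5
ES_D = max(EF_B=7, EF_C=5) = 7; EF_D = 7+6 = 13
ES_E = max(EF_B=7, EF_C=5) = 7; EF_E = 7+8 = 15
ES_F = max(EF_D=13, EF_E=15) = 15; EF_F = 15+5 = 20
Expected project duration μ = 20 days. Critical path: B → E → F.

Variance along critical path = 5.444 + 4.000 + 0.444 = 9.889; σ = 3.145 days.
D = μ + z·σ = 20 + 1.282·3.145 = 24.0 days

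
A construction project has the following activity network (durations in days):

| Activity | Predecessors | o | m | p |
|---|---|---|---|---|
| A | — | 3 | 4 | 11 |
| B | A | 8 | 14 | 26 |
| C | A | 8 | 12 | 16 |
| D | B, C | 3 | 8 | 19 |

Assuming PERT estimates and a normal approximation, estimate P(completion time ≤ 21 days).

0.029

te_A = (3 + 4·4 + 11)/6 = 30/6 = 5; σ²_A = ((11−3)/6)² = 1.778
te_B = (8 + 4·14 + 26)/6 = 90/6 = 15; σ²_B = ((26−8)/6)² = 9.000
te_C = (8 + 4·12 + 16)/6 = 72/6 = 12; σ²_C = ((16−8)/6)² = 1.778
te_D = (3 + 4·8 + 19)/6 = 54/6 = 9; σ²_D = ((19−3)/6)² = 7.111

Forward pass:
ES_A = 0; EF_A = 5
ES_B = 5; EF_B = 5+15 = 20
ES_C = 5; EF_C = 5+12 = 17
ES_D = max(EF_B=20, EF_C=17) = 20; EF_D = 20+9 = 29
Expected project duration μ = 29 days. Critical path: A → B → D.

Variance along critical path = 1.778 + 9.000 + 7.111 = 17.889; σ = √17.889 = 4.230 days.
Z = (21 − 29) / 4.230 = -1.891
P(T ≤ 21) = Φ(-1.891) ≈ 0.029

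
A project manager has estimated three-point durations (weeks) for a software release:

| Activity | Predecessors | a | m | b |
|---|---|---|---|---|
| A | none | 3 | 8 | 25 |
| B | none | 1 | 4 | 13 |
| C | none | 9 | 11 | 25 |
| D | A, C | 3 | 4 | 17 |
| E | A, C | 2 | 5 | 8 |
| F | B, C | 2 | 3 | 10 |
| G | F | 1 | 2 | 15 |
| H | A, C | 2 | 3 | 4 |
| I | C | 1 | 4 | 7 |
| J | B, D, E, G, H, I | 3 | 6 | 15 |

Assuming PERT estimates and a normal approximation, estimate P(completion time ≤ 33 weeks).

0.879

te_A = (3 + 4·8 + 25)/6 = 60/6 = 10; σ²_A = ((25−3)/6)² = 13.444
te_B = (1 + 4·4 + 13)/6 = 30/6 = 5; σ²_B = ((13−1)/6)² = 4.000
te_C = (9 + 4·11 + 25)/6 = 78/6 = 13; σ²_C = ((25−9)/6)² = 7.111
te_D = (3 + 4·4 + 17)/6 = 36/6 = 6; σ²_D = ((17−3)/6)² = 5.444
te_E = (2 + 4·5 + 8)/6 = 30/6 = 5; σ²_E = ((8−2)/6)² = 1.000
te_F = (2 + 4·3 + 10)/6 = 24/6 = 4; σ²_F = ((10−2)/6)² = 1.778
te_G = (1 + 4·2 + 15)/6 = 24/6 = 4; σ²_G = ((15−1)/6)² = 5.444
te_H = (2 + 4·3 + 4)/6 = 18/6 = 3; σ²_H = ((4−2)/6)² = 0.111
te_I = (1 + 4·4 + 7)/6 = 24/6 = 4; σ²_I = ((7−1)/6)² = 1.000
te_J = (3 + 4·6 + 15)/6 = 42/6 = 7; σ²_J = ((15−3)/6)² = 4.000

Forward pass:
ES_A = 0; EF_A = 10
ES_B = 0; EF_B = 5
ES_C = 0; EF_C = 13
ES_D = max(EF_A=10, EF_C=13) = 13; EF_D = 13+6 = 19
ES_E = max(EF_A=10, EF_C=13) = 13; EF_E = 13+5 = 18
ES_F = max(EF_B=5, EF_C=13) = 13; EF_F = 13+4 = 17
ES_G = 17; EF_G = 17+4 = 21
ES_H = max(EF_A=10, EF_C=13) = 13; EF_H = 13+3 = 16
ES_I = 13; EF_I = 13+4 = 17
ES_J = max(EF_B=5, EF_D=19, EF_E=18, EF_G=21, EF_H=16, EF_I=17) = 21; EF_J = 21+7 = 28
Expected project duration μ = 28 weeks. Critical path: C → F → G → J.

Variance along critical path = 7.111 + 1.778 + 5.444 + 4.000 = 18.333; σ = √18.333 = 4.282 weeks.
Z = (33 − 28) / 4.282 = 1.168
P(T ≤ 33) = Φ(1.168) ≈ 0.879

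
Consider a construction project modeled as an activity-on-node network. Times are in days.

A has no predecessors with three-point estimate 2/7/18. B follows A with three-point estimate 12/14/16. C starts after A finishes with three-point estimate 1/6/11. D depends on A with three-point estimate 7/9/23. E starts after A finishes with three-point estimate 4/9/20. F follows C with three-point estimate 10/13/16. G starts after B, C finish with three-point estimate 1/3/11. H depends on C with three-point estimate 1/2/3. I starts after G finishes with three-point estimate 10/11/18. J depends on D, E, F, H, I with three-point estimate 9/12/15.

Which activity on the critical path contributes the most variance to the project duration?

A

te_A = (2 + 4·7 + 18)/6 = 48/6 = 8; σ²_A = ((18−2)/6)² = 7.111
te_B = (12 + 4·14 + 16)/6 = 84/6 = 14; σ²_B = ((16−12)/6)² = 0.444
te_C = (1 + 4·6 + 11)/6 = 36/6 = 6; σ²_C = ((11−1)/6)² = 2.778
te_D = (7 + 4·9 + 23)/6 = 66/6 = 11; σ²_D = ((23−7)/6)² = 7.111
te_E = (4 + 4·9 + 20)/6 = 60/6 = 10; σ²_E = ((20−4)/6)² = 7.111
te_F = (10 + 4·13 + 16)/6 = 78/6 = 13; σ²_F = ((16−10)/6)² = 1.000
te_G = (1 + 4·3 + 11)/6 = 24/6 = 4; σ²_G = ((11−1)/6)² = 2.778
te_H = (1 + 4·2 + 3)/6 = 12/6 = 2; σ²_H = ((3−1)/6)² = 0.111
te_I = (10 + 4·11 + 18)/6 = 72/6 = 12; σ²_I = ((18−10)/6)² = 1.778
te_J = (9 + 4·12 + 15)/6 = 72/6 = 12; σ²_J = ((15−9)/6)² = 1.000

Forward pass:
ES_A = 0; EF_A = 8
ES_B = 8; EF_B = 8+14 = 22
ES_C = 8; EF_C = 8+6 = 14
ES_D = 8; EF_D = 8+11 = 19
ES_E = 8; EF_E = 8+10 = 18
ES_F = 14; EF_F = 14+13 = 27
ES_G = max(EF_B=22, EF_C=14) = 22; EF_G = 22+4 = 26
ES_H = 14; EF_H = 14+2 = 16
ES_I = 26; EF_I = 26+12 = 38
ES_J = max(EF_D=19, EF_E=18, EF_F=27, EF_H=16, EF_I=38) = 38; EF_J = 38+12 = 50
Expected project duration μ = 50 days. Critical path: A → B → G → I → J.

Variances on critical path: σ²_A=7.111, σ²_B=0.444, σ²_G=2.778, σ²_I=1.778, σ²_J=1.000.
Largest is σ²_A = 7.111.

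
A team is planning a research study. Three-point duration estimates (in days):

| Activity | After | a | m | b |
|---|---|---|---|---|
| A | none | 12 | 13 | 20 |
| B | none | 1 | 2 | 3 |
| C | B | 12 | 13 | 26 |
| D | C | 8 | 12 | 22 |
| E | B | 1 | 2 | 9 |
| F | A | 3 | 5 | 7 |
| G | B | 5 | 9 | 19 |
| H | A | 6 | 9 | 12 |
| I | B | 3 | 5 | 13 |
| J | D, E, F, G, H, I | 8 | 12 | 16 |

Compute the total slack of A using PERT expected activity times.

7 days

te_A = (12 + 4·13 + 20)/6 = 84/6 = 14
te_B = (1 + 4·2 + 3)/6 = 12/6 = 2
te_C = (12 + 4·13 + 26)/6 = 90/6 = 15
te_D = (8 + 4·12 + 22)/6 = 78/6 = 13
te_E = (1 + 4·2 + 9)/6 = 18/6 = 3
te_F = (3 + 4·5 + 7)/6 = 30/6 = 5
te_G = (5 + 4·9 + 19)/6 = 60/6 = 10
te_H = (6 + 4·9 + 12)/6 = 54/6 = 9
te_I = (3 + 4·5 + 13)/6 = 36/6 = 6
te_J = (8 + 4·12 + 16)/6 = 72/6 = 12

Forward pass:
ES_A = 0; EF_A = 14
ES_B = 0; EF_B = 2
ES_C = 2; EF_C = 2+15 = 17
ES_D = 17; EF_D = 17+13 = 30
ES_E = 2; EF_E = 2+3 = 5
ES_F = 14; EF_F = 14+5 = 19
ES_G = 2; EF_G = 2+10 = 12
ES_H = 14; EF_H = 14+9 = 23
ES_I = 2; EF_I = 2+6 = 8
ES_J = max(EF_D=30, EF_E=5, EF_F=19, EF_G=12, EF_H=23, EF_I=8) = 30; EF_J = 30+12 = 42
Expected project duration μ = 42 days. Critical path: B → C → D → J.

Backward pass:
LF_J = 42; LS_J = 42−12 = 30
LF_I = LS_J = 30; LS_I = 30−6 = 24
LF_H = LS_J = 30; LS_H = 30−9 = 21
LF_G = LS_J = 30; LS_G = 30−10 = 20
LF_F = LS_J = 30; LS_F = 30−5 = 25
LF_E = LS_J = 30; LS_E = 30−3 = 27
LF_D = LS_J = 30; LS_D = 30−13 = 17
LF_C = LS_D = 17; LS_C = 17−15 = 2
LF_B = min(LS_C=2, LS_E=27, LS_G=20, LS_I=24) = 2; LS_B = 2−2 = 0
LF_A = min(LS_F=25, LS_H=21) = 21; LS_A = 21−14 = 7
Slack_A = LS_A − ES_A = 7 − 0 = 7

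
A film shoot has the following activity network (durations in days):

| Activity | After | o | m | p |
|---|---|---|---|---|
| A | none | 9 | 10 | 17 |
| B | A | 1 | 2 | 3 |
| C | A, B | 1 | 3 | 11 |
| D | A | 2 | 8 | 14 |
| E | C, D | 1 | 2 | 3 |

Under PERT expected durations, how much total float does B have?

2 days

te_A = (9 + 4·10 + 17)/6 = 66/6 = 11
te_B = (1 + 4·2 + 3)/6 = 12/6 = 2
te_C = (1 + 4·3 + 11)/6 = 24/6 = 4
te_D = (2 + 4·8 + 14)/6 = 48/6 = 8
te_E = (1 + 4·2 + 3)/6 = 12/6 = 2

Forward pass:
ES_A = 0; EF_A = 11
ES_B = 11; EF_B = 11+2 = 13
ES_C = max(EF_A=11, EF_B=13) = 13; EF_C = 13+4 = 17
ES_D = 11; EF_D = 11+8 = 19
ES_E = max(EF_C=17, EF_D=19) = 19; EF_E = 19+2 = 21
Expected project duration μ = 21 days. Critical path: A → D → E.

Backward pass:
LF_E = 21; LS_E = 21−2 = 19
LF_D = LS_E = 19; LS_D = 19−8 = 11
LF_C = LS_E = 19; LS_C = 19−4 = 15
LF_B = LS_C = 15; LS_B = 15−2 = 13
LF_A = min(LS_B=13, LS_C=15, LS_D=11) = 11; LS_A = 11−11 = 0
Slack_B = LS_B − ES_B = 13 − 11 = 2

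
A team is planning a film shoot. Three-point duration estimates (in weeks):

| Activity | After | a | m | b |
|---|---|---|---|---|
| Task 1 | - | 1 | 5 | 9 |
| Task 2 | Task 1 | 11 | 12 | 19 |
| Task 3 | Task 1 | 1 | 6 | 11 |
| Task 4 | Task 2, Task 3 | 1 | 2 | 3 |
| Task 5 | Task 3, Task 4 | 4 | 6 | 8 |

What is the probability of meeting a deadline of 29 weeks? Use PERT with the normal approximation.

te_Task 1 = (1 + 4·5 + 9)/6 = 30/6 = 5; σ²_Task 1 = ((9−1)/6)² = 1.778
te_Task 2 = (11 + 4·12 + 19)/6 = 78/6 = 13; σ²_Task 2 = ((19−11)/6)² = 1.778
te_Task 3 = (1 + 4·6 + 11)/6 = 36/6 = 6; σ²_Task 3 = ((11−1)/6)² = 2.778
te_Task 4 = (1 + 4·2 + 3)/6 = 12/6 = 2; σ²_Task 4 = ((3−1)/6)² = 0.111
te_Task 5 = (4 + 4·6 + 8)/6 = 36/6 = 6; σ²_Task 5 = ((8−4)/6)² = 0.444

Forward pass:
ES_Task 1 = 0; EF_Task 1 = 5
ES_Task 2 = 5; EF_Task 2 = 5+13 = 18
ES_Task 3 = 5; EF_Task 3 = 5+6 = 11
ES_Task 4 = max(EF_Task 2=18, EF_Task 3=11) = 18; EF_Task 4 = 18+2 = 20
ES_Task 5 = max(EF_Task 3=11, EF_Task 4=20) = 20; EF_Task 5 = 20+6 = 26
Expected project duration μ = 26 weeks. Critical path: Task 1 → Task 2 → Task 4 → Task 5.

Variance along critical path = 1.778 + 1.778 + 0.111 + 0.444 = 4.111; σ = √4.111 = 2.028 weeks.
Z = (29 − 26) / 2.028 = 1.480
P(T ≤ 29) = Φ(1.480) ≈ 0.931

0.931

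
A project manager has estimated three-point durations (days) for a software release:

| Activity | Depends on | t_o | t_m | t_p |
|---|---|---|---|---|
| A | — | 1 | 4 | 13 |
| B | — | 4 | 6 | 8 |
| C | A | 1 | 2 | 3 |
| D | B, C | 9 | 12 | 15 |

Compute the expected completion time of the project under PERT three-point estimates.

te_A = (1 + 4·4 + 13)/6 = 30/6 = 5
te_B = (4 + 4·6 + 8)/6 = 36/6 = 6
te_C = (1 + 4·2 + 3)/6 = 12/6 = 2
te_D = (9 + 4·12 + 15)/6 = 72/6 = 12

Forward pass:
ES_A = 0; EF_A = 5
ES_B = 0; EF_B = 6
ES_C = 5; EF_C = 5+2 = 7
ES_D = max(EF_B=6, EF_C=7) = 7; EF_D = 7+12 = 19
Expected project duration μ = 19 days. Critical path: A → C → D.

19 days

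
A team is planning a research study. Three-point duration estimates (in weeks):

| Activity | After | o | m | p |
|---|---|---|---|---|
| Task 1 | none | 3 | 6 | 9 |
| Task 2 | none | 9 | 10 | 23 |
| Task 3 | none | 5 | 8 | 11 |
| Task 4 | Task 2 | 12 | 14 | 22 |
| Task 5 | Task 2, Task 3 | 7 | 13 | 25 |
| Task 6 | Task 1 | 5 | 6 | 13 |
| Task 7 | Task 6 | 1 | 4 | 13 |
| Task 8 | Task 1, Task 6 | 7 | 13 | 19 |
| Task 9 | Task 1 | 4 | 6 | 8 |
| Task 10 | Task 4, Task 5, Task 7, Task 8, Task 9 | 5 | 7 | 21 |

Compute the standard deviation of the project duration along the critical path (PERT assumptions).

te_Task 1 = (3 + 4·6 + 9)/6 = 36/6 = 6; σ²_Task 1 = ((9−3)/6)² = 1.000
te_Task 2 = (9 + 4·10 + 23)/6 = 72/6 = 12; σ²_Task 2 = ((23−9)/6)² = 5.444
te_Task 3 = (5 + 4·8 + 11)/6 = 48/6 = 8; σ²_Task 3 = ((11−5)/6)² = 1.000
te_Task 4 = (12 + 4·14 + 22)/6 = 90/6 = 15; σ²_Task 4 = ((22−12)/6)² = 2.778
te_Task 5 = (7 + 4·13 + 25)/6 = 84/6 = 14; σ²_Task 5 = ((25−7)/6)² = 9.000
te_Task 6 = (5 + 4·6 + 13)/6 = 42/6 = 7; σ²_Task 6 = ((13−5)/6)² = 1.778
te_Task 7 = (1 + 4·4 + 13)/6 = 30/6 = 5; σ²_Task 7 = ((13−1)/6)² = 4.000
te_Task 8 = (7 + 4·13 + 19)/6 = 78/6 = 13; σ²_Task 8 = ((19−7)/6)² = 4.000
te_Task 9 = (4 + 4·6 + 8)/6 = 36/6 = 6; σ²_Task 9 = ((8−4)/6)² = 0.444
te_Task 10 = (5 + 4·7 + 21)/6 = 54/6 = 9; σ²_Task 10 = ((21−5)/6)² = 7.111

Forward pass:
ES_Task 1 = 0; EF_Task 1 = 6
ES_Task 2 = 0; EF_Task 2 = 12
ES_Task 3 = 0; EF_Task 3 = 8
ES_Task 4 = 12; EF_Task 4 = 12+15 = 27
ES_Task 5 = max(EF_Task 2=12, EF_Task 3=8) = 12; EF_Task 5 = 12+14 = 26
ES_Task 6 = 6; EF_Task 6 = 6+7 = 13
ES_Task 7 = 13; EF_Task 7 = 13+5 = 18
ES_Task 8 = max(EF_Task 1=6, EF_Task 6=13) = 13; EF_Task 8 = 13+13 = 26
ES_Task 9 = 6; EF_Task 9 = 6+6 = 12
ES_Task 10 = max(EF_Task 4=27, EF_Task 5=26, EF_Task 7=18, EF_Task 8=26, EF_Task 9=12) = 27; EF_Task 10 = 27+9 = 36
Expected project duration μ = 36 weeks. Critical path: Task 2 → Task 4 → Task 10.

Variance along critical path = 5.444 + 2.778 + 7.111 = 15.333
σ = √15.333 = 3.916 weeks

3.92 weeks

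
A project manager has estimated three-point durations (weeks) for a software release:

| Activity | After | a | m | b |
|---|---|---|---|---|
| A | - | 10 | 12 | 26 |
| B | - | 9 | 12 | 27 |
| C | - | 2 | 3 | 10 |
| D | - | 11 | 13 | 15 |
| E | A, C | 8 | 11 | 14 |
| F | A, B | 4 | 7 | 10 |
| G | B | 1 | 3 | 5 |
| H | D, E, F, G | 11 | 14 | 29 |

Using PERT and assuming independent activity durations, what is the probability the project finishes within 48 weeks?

0.955

te_A = (10 + 4·12 + 26)/6 = 84/6 = 14; σ²_A = ((26−10)/6)² = 7.111
te_B = (9 + 4·12 + 27)/6 = 84/6 = 14; σ²_B = ((27−9)/6)² = 9.000
te_C = (2 + 4·3 + 10)/6 = 24/6 = 4; σ²_C = ((10−2)/6)² = 1.778
te_D = (11 + 4·13 + 15)/6 = 78/6 = 13; σ²_D = ((15−11)/6)² = 0.444
te_E = (8 + 4·11 + 14)/6 = 66/6 = 11; σ²_E = ((14−8)/6)² = 1.000
te_F = (4 + 4·7 + 10)/6 = 42/6 = 7; σ²_F = ((10−4)/6)² = 1.000
te_G = (1 + 4·3 + 5)/6 = 18/6 = 3; σ²_G = ((5−1)/6)² = 0.444
te_H = (11 + 4·14 + 29)/6 = 96/6 = 16; σ²_H = ((29−11)/6)² = 9.000

Forward pass:
ES_A = 0; EF_A = 14
ES_B = 0; EF_B = 14
ES_C = 0; EF_C = 4
ES_D = 0; EF_D = 13
ES_E = max(EF_A=14, EF_C=4) = 14; EF_E = 14+11 = 25
ES_F = max(EF_A=14, EF_B=14) = 14; EF_F = 14+7 = 21
ES_G = 14; EF_G = 14+3 = 17
ES_H = max(EF_D=13, EF_E=25, EF_F=21, EF_G=17) = 25; EF_H = 25+16 = 41
Expected project duration μ = 41 weeks. Critical path: A → E → H.

Variance along critical path = 7.111 + 1.000 + 9.000 = 17.111; σ = √17.111 = 4.137 weeks.
Z = (48 − 41) / 4.137 = 1.692
P(T ≤ 48) = Φ(1.692) ≈ 0.955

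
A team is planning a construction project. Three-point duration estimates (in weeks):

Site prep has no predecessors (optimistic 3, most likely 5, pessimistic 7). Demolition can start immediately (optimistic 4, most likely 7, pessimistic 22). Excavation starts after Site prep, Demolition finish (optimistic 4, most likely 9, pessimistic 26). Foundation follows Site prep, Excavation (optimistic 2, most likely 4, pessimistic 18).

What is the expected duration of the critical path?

26 weeks

te_Site prep = (3 + 4·5 + 7)/6 = 30/6 = 5
te_Demolition = (4 + 4·7 + 22)/6 = 54/6 = 9
te_Excavation = (4 + 4·9 + 26)/6 = 66/6 = 11
te_Foundation = (2 + 4·4 + 18)/6 = 36/6 = 6

Forward pass:
ES_Site prep = 0; EF_Site prep = 5
ES_Demolition = 0; EF_Demolition = 9
ES_Excavation = max(EF_Site prep=5, EF_Demolition=9) = 9; EF_Excavation = 9+11 = 20
ES_Foundation = max(EF_Site prep=5, EF_Excavation=20) = 20; EF_Foundation = 20+6 = 26
Expected project duration μ = 26 weeks. Critical path: Demolition → Excavation → Foundation.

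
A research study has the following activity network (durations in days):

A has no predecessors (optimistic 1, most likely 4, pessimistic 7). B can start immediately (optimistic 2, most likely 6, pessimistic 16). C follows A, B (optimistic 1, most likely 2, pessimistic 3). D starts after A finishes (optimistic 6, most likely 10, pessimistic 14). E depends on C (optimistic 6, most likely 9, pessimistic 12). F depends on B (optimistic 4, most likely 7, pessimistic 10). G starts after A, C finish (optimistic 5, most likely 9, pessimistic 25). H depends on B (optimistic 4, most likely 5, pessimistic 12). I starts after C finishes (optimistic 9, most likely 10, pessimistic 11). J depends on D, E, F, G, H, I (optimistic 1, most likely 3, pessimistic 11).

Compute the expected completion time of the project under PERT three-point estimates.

te_A = (1 + 4·4 + 7)/6 = 24/6 = 4
te_B = (2 + 4·6 + 16)/6 = 42/6 = 7
te_C = (1 + 4·2 + 3)/6 = 12/6 = 2
te_D = (6 + 4·10 + 14)/6 = 60/6 = 10
te_E = (6 + 4·9 + 12)/6 = 54/6 = 9
te_F = (4 + 4·7 + 10)/6 = 42/6 = 7
te_G = (5 + 4·9 + 25)/6 = 66/6 = 11
te_H = (4 + 4·5 + 12)/6 = 36/6 = 6
te_I = (9 + 4·10 + 11)/6 = 60/6 = 10
te_J = (1 + 4·3 + 11)/6 = 24/6 = 4

Forward pass:
ES_A = 0; EF_A = 4
ES_B = 0; EF_B = 7
ES_C = max(EF_A=4, EF_B=7) = 7; EF_C = 7+2 = 9
ES_D = 4; EF_D = 4+10 = 14
ES_E = 9; EF_E = 9+9 = 18
ES_F = 7; EF_F = 7+7 = 14
ES_G = max(EF_A=4, EF_C=9) = 9; EF_G = 9+11 = 20
ES_H = 7; EF_H = 7+6 = 13
ES_I = 9; EF_I = 9+10 = 19
ES_J = max(EF_D=14, EF_E=18, EF_F=14, EF_G=20, EF_H=13, EF_I=19) = 20; EF_J = 20+4 = 24
Expected project duration μ = 24 days. Critical path: B → C → G → J.

24 days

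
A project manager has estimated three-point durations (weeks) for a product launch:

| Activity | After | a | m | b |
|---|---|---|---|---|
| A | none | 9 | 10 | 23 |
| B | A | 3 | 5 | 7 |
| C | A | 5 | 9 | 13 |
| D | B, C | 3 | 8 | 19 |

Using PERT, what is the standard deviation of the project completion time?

te_A = (9 + 4·10 + 23)/6 = 72/6 = 12; σ²_A = ((23−9)/6)² = 5.444
te_B = (3 + 4·5 + 7)/6 = 30/6 = 5; σ²_B = ((7−3)/6)² = 0.444
te_C = (5 + 4·9 + 13)/6 = 54/6 = 9; σ²_C = ((13−5)/6)² = 1.778
te_D = (3 + 4·8 + 19)/6 = 54/6 = 9; σ²_D = ((19−3)/6)² = 7.111

Forward pass:
ES_A = 0; EF_A = 12
ES_B = 12; EF_B = 12+5 = 17
ES_C = 12; EF_C = 12+9 = 21
ES_D = max(EF_B=17, EF_C=21) = 21; EF_D = 21+9 = 30
Expected project duration μ = 30 weeks. Critical path: A → C → D.

Variance along critical path = 5.444 + 1.778 + 7.111 = 14.333
σ = √14.333 = 3.786 weeks

3.79 weeks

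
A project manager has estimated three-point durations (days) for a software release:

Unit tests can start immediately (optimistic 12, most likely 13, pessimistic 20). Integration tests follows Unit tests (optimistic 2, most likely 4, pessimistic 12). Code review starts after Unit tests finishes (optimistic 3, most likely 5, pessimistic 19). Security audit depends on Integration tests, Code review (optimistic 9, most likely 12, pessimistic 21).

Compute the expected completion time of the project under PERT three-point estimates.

te_Unit tests = (12 + 4·13 + 20)/6 = 84/6 = 14
te_Integration tests = (2 + 4·4 + 12)/6 = 30/6 = 5
te_Code review = (3 + 4·5 + 19)/6 = 42/6 = 7
te_Security audit = (9 + 4·12 + 21)/6 = 78/6 = 13

Forward pass:
ES_Unit tests = 0; EF_Unit tests = 14
ES_Integration tests = 14; EF_Integration tests = 14+5 = 19
ES_Code review = 14; EF_Code review = 14+7 = 21
ES_Security audit = max(EF_Integration tests=19, EF_Code review=21) = 21; EF_Security audit = 21+13 = 34
Expected project duration μ = 34 days. Critical path: Unit tests → Code review → Security audit.

34 days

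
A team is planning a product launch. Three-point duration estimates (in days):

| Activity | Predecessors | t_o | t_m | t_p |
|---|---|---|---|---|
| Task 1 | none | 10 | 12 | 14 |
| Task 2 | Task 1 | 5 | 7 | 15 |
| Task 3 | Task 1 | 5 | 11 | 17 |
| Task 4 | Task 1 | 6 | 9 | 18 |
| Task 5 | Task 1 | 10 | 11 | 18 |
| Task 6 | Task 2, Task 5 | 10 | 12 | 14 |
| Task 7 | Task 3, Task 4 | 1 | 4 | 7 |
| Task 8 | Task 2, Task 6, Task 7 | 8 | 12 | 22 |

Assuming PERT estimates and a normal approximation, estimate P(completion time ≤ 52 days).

te_Task 1 = (10 + 4·12 + 14)/6 = 72/6 = 12; σ²_Task 1 = ((14−10)/6)² = 0.444
te_Task 2 = (5 + 4·7 + 15)/6 = 48/6 = 8; σ²_Task 2 = ((15−5)/6)² = 2.778
te_Task 3 = (5 + 4·11 + 17)/6 = 66/6 = 11; σ²_Task 3 = ((17−5)/6)² = 4.000
te_Task 4 = (6 + 4·9 + 18)/6 = 60/6 = 10; σ²_Task 4 = ((18−6)/6)² = 4.000
te_Task 5 = (10 + 4·11 + 18)/6 = 72/6 = 12; σ²_Task 5 = ((18−10)/6)² = 1.778
te_Task 6 = (10 + 4·12 + 14)/6 = 72/6 = 12; σ²_Task 6 = ((14−10)/6)² = 0.444
te_Task 7 = (1 + 4·4 + 7)/6 = 24/6 = 4; σ²_Task 7 = ((7−1)/6)² = 1.000
te_Task 8 = (8 + 4·12 + 22)/6 = 78/6 = 13; σ²_Task 8 = ((22−8)/6)² = 5.444

Forward pass:
ES_Task 1 = 0; EF_Task 1 = 12
ES_Task 2 = 12; EF_Task 2 = 12+8 = 20
ES_Task 3 = 12; EF_Task 3 = 12+11 = 23
ES_Task 4 = 12; EF_Task 4 = 12+10 = 22
ES_Task 5 = 12; EF_Task 5 = 12+12 = 24
ES_Task 6 = max(EF_Task 2=20, EF_Task 5=24) = 24; EF_Task 6 = 24+12 = 36
ES_Task 7 = max(EF_Task 3=23, EF_Task 4=22) = 23; EF_Task 7 = 23+4 = 27
ES_Task 8 = max(EF_Task 2=20, EF_Task 6=36, EF_Task 7=27) = 36; EF_Task 8 = 36+13 = 49
Expected project duration μ = 49 days. Critical path: Task 1 → Task 5 → Task 6 → Task 8.

Variance along critical path = 0.444 + 1.778 + 0.444 + 5.444 = 8.111; σ = √8.111 = 2.848 days.
Z = (52 − 49) / 2.848 = 1.053
P(T ≤ 52) = Φ(1.053) ≈ 0.854

0.854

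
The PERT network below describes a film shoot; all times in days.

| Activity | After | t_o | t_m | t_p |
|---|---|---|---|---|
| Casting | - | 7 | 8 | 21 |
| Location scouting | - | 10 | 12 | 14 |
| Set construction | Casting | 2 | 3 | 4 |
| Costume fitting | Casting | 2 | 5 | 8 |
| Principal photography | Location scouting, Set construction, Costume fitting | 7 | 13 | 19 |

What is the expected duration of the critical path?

28 days

te_Casting = (7 + 4·8 + 21)/6 = 60/6 = 10
te_Location scouting = (10 + 4·12 + 14)/6 = 72/6 = 12
te_Set construction = (2 + 4·3 + 4)/6 = 18/6 = 3
te_Costume fitting = (2 + 4·5 + 8)/6 = 30/6 = 5
te_Principal photography = (7 + 4·13 + 19)/6 = 78/6 = 13

Forward pass:
ES_Casting = 0; EF_Casting = 10
ES_Location scouting = 0; EF_Location scouting = 12
ES_Set construction = 10; EF_Set construction = 10+3 = 13
ES_Costume fitting = 10; EF_Costume fitting = 10+5 = 15
ES_Principal photography = max(EF_Location scouting=12, EF_Set construction=13, EF_Costume fitting=15) = 15; EF_Principal photography = 15+13 = 28
Expected project duration μ = 28 days. Critical path: Casting → Costume fitting → Principal photography.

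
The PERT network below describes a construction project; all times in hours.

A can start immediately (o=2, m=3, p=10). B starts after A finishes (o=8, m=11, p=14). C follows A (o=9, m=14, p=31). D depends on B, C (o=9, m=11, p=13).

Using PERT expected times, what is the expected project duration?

te_A = (2 + 4·3 + 10)/6 = 24/6 = 4
te_B = (8 + 4·11 + 14)/6 = 66/6 = 11
te_C = (9 + 4·14 + 31)/6 = 96/6 = 16
te_D = (9 + 4·11 + 13)/6 = 66/6 = 11

Forward pass:
ES_A = 0; EF_A = 4
ES_B = 4; EF_B = 4+11 = 15
ES_C = 4; EF_C = 4+16 = 20
ES_D = max(EF_B=15, EF_C=20) = 20; EF_D = 20+11 = 31
Expected project duration μ = 31 hours. Critical path: A → C → D.

31 hours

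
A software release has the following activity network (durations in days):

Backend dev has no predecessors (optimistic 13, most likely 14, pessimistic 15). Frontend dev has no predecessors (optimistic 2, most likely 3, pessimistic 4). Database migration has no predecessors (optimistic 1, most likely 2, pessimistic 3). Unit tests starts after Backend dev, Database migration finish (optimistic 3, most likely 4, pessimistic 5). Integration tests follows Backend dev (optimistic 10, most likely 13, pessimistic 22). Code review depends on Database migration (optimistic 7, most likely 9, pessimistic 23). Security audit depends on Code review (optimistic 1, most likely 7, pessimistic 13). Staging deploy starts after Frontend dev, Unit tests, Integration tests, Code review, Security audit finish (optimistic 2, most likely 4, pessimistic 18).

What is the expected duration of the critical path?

te_Backend dev = (13 + 4·14 + 15)/6 = 84/6 = 14
te_Frontend dev = (2 + 4·3 + 4)/6 = 18/6 = 3
te_Database migration = (1 + 4·2 + 3)/6 = 12/6 = 2
te_Unit tests = (3 + 4·4 + 5)/6 = 24/6 = 4
te_Integration tests = (10 + 4·13 + 22)/6 = 84/6 = 14
te_Code review = (7 + 4·9 + 23)/6 = 66/6 = 11
te_Security audit = (1 + 4·7 + 13)/6 = 42/6 = 7
te_Staging deploy = (2 + 4·4 + 18)/6 = 36/6 = 6

Forward pass:
ES_Backend dev = 0; EF_Backend dev = 14
ES_Frontend dev = 0; EF_Frontend dev = 3
ES_Database migration = 0; EF_Database migration = 2
ES_Unit tests = max(EF_Backend dev=14, EF_Database migration=2) = 14; EF_Unit tests = 14+4 = 18
ES_Integration tests = 14; EF_Integration tests = 14+14 = 28
ES_Code review = 2; EF_Code review = 2+11 = 13
ES_Security audit = 13; EF_Security audit = 13+7 = 20
ES_Staging deploy = max(EF_Frontend dev=3, EF_Unit tests=18, EF_Integration tests=28, EF_Code review=13, EF_Security audit=20) = 28; EF_Staging deploy = 28+6 = 34
Expected project duration μ = 34 days. Critical path: Backend dev → Integration tests → Staging deploy.

34 days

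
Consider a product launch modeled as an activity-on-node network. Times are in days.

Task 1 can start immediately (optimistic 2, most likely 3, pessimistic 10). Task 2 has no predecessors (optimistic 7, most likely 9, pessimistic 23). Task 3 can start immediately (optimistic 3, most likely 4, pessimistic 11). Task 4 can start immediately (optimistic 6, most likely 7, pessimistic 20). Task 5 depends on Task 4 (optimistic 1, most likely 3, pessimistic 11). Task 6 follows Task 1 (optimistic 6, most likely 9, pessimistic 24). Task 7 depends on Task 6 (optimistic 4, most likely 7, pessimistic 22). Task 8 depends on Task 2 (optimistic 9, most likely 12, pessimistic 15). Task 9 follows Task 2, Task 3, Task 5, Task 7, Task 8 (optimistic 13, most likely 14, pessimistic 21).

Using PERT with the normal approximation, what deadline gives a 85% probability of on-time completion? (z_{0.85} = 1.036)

te_Task 1 = (2 + 4·3 + 10)/6 = 24/6 = 4; σ²_Task 1 = ((10−2)/6)² = 1.778
te_Task 2 = (7 + 4·9 + 23)/6 = 66/6 = 11; σ²_Task 2 = ((23−7)/6)² = 7.111
te_Task 3 = (3 + 4·4 + 11)/6 = 30/6 = 5; σ²_Task 3 = ((11−3)/6)² = 1.778
te_Task 4 = (6 + 4·7 + 20)/6 = 54/6 = 9; σ²_Task 4 = ((20−6)/6)² = 5.444
te_Task 5 = (1 + 4·3 + 11)/6 = 24/6 = 4; σ²_Task 5 = ((11−1)/6)² = 2.778
te_Task 6 = (6 + 4·9 + 24)/6 = 66/6 = 11; σ²_Task 6 = ((24−6)/6)² = 9.000
te_Task 7 = (4 + 4·7 + 22)/6 = 54/6 = 9; σ²_Task 7 = ((22−4)/6)² = 9.000
te_Task 8 = (9 + 4·12 + 15)/6 = 72/6 = 12; σ²_Task 8 = ((15−9)/6)² = 1.000
te_Task 9 = (13 + 4·14 + 21)/6 = 90/6 = 15; σ²_Task 9 = ((21−13)/6)² = 1.778

Forward pass:
ES_Task 1 = 0; EF_Task 1 = 4
ES_Task 2 = 0; EF_Task 2 = 11
ES_Task 3 = 0; EF_Task 3 = 5
ES_Task 4 = 0; EF_Task 4 = 9
ES_Task 5 = 9; EF_Task 5 = 9+4 = 13
ES_Task 6 = 4; EF_Task 6 = 4+11 = 15
ES_Task 7 = 15; EF_Task 7 = 15+9 = 24
ES_Task 8 = 11; EF_Task 8 = 11+12 = 23
ES_Task 9 = max(EF_Task 2=11, EF_Task 3=5, EF_Task 5=13, EF_Task 7=24, EF_Task 8=23) = 24; EF_Task 9 = 24+15 = 39
Expected project duration μ = 39 days. Critical path: Task 1 → Task 6 → Task 7 → Task 9.

Variance along critical path = 1.778 + 9.000 + 9.000 + 1.778 = 21.556; σ = 4.643 days.
D = μ + z·σ = 39 + 1.036·4.643 = 43.8 days

43.8 days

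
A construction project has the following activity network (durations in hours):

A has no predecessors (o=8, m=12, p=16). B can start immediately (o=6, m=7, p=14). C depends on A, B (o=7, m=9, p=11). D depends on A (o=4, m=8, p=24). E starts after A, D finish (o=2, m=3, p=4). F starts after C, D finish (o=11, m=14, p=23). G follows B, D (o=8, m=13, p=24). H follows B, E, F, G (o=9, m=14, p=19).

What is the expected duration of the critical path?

51 hours

te_A = (8 + 4·12 + 16)/6 = 72/6 = 12
te_B = (6 + 4·7 + 14)/6 = 48/6 = 8
te_C = (7 + 4·9 + 11)/6 = 54/6 = 9
te_D = (4 + 4·8 + 24)/6 = 60/6 = 10
te_E = (2 + 4·3 + 4)/6 = 18/6 = 3
te_F = (11 + 4·14 + 23)/6 = 90/6 = 15
te_G = (8 + 4·13 + 24)/6 = 84/6 = 14
te_H = (9 + 4·14 + 19)/6 = 84/6 = 14

Forward pass:
ES_A = 0; EF_A = 12
ES_B = 0; EF_B = 8
ES_C = max(EF_A=12, EF_B=8) = 12; EF_C = 12+9 = 21
ES_D = 12; EF_D = 12+10 = 22
ES_E = max(EF_A=12, EF_D=22) = 22; EF_E = 22+3 = 25
ES_F = max(EF_C=21, EF_D=22) = 22; EF_F = 22+15 = 37
ES_G = max(EF_B=8, EF_D=22) = 22; EF_G = 22+14 = 36
ES_H = max(EF_B=8, EF_E=25, EF_F=37, EF_G=36) = 37; EF_H = 37+14 = 51
Expected project duration μ = 51 hours. Critical path: A → D → F → H.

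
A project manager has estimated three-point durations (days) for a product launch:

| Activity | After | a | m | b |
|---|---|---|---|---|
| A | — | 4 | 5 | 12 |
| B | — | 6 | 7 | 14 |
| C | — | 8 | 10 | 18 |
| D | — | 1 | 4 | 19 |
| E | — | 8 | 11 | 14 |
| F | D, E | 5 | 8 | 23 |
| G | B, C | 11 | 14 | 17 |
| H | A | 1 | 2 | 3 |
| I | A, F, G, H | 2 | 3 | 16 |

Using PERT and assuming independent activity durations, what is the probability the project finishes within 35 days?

te_A = (4 + 4·5 + 12)/6 = 36/6 = 6; σ²_A = ((12−4)/6)² = 1.778
te_B = (6 + 4·7 + 14)/6 = 48/6 = 8; σ²_B = ((14−6)/6)² = 1.778
te_C = (8 + 4·10 + 18)/6 = 66/6 = 11; σ²_C = ((18−8)/6)² = 2.778
te_D = (1 + 4·4 + 19)/6 = 36/6 = 6; σ²_D = ((19−1)/6)² = 9.000
te_E = (8 + 4·11 + 14)/6 = 66/6 = 11; σ²_E = ((14−8)/6)² = 1.000
te_F = (5 + 4·8 + 23)/6 = 60/6 = 10; σ²_F = ((23−5)/6)² = 9.000
te_G = (11 + 4·14 + 17)/6 = 84/6 = 14; σ²_G = ((17−11)/6)² = 1.000
te_H = (1 + 4·2 + 3)/6 = 12/6 = 2; σ²_H = ((3−1)/6)² = 0.111
te_I = (2 + 4·3 + 16)/6 = 30/6 = 5; σ²_I = ((16−2)/6)² = 5.444

Forward pass:
ES_A = 0; EF_A = 6
ES_B = 0; EF_B = 8
ES_C = 0; EF_C = 11
ES_D = 0; EF_D = 6
ES_E = 0; EF_E = 11
ES_F = max(EF_D=6, EF_E=11) = 11; EF_F = 11+10 = 21
ES_G = max(EF_B=8, EF_C=11) = 11; EF_G = 11+14 = 25
ES_H = 6; EF_H = 6+2 = 8
ES_I = max(EF_A=6, EF_F=21, EF_G=25, EF_H=8) = 25; EF_I = 25+5 = 30
Expected project duration μ = 30 days. Critical path: C → G → I.

Variance along critical path = 2.778 + 1.000 + 5.444 = 9.222; σ = √9.222 = 3.037 days.
Z = (35 − 30) / 3.037 = 1.646
P(T ≤ 35) = Φ(1.646) ≈ 0.950

0.950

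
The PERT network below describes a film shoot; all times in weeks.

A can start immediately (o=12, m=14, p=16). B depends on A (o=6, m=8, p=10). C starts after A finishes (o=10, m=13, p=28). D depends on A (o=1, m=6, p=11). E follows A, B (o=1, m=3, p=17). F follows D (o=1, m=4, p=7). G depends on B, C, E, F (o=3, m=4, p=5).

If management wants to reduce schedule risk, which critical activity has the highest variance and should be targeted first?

te_A = (12 + 4·14 + 16)/6 = 84/6 = 14; σ²_A = ((16−12)/6)² = 0.444
te_B = (6 + 4·8 + 10)/6 = 48/6 = 8; σ²_B = ((10−6)/6)² = 0.444
te_C = (10 + 4·13 + 28)/6 = 90/6 = 15; σ²_C = ((28−10)/6)² = 9.000
te_D = (1 + 4·6 + 11)/6 = 36/6 = 6; σ²_D = ((11−1)/6)² = 2.778
te_E = (1 + 4·3 + 17)/6 = 30/6 = 5; σ²_E = ((17−1)/6)² = 7.111
te_F = (1 + 4·4 + 7)/6 = 24/6 = 4; σ²_F = ((7−1)/6)² = 1.000
te_G = (3 + 4·4 + 5)/6 = 24/6 = 4; σ²_G = ((5−3)/6)² = 0.111

Forward pass:
ES_A = 0; EF_A = 14
ES_B = 14; EF_B = 14+8 = 22
ES_C = 14; EF_C = 14+15 = 29
ES_D = 14; EF_D = 14+6 = 20
ES_E = max(EF_A=14, EF_B=22) = 22; EF_E = 22+5 = 27
ES_F = 20; EF_F = 20+4 = 24
ES_G = max(EF_B=22, EF_C=29, EF_E=27, EF_F=24) = 29; EF_G = 29+4 = 33
Expected project duration μ = 33 weeks. Critical path: A → C → G.

Variances on critical path: σ²_A=0.444, σ²_C=9.000, σ²_G=0.111.
Largest is σ²_C = 9.000.

C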